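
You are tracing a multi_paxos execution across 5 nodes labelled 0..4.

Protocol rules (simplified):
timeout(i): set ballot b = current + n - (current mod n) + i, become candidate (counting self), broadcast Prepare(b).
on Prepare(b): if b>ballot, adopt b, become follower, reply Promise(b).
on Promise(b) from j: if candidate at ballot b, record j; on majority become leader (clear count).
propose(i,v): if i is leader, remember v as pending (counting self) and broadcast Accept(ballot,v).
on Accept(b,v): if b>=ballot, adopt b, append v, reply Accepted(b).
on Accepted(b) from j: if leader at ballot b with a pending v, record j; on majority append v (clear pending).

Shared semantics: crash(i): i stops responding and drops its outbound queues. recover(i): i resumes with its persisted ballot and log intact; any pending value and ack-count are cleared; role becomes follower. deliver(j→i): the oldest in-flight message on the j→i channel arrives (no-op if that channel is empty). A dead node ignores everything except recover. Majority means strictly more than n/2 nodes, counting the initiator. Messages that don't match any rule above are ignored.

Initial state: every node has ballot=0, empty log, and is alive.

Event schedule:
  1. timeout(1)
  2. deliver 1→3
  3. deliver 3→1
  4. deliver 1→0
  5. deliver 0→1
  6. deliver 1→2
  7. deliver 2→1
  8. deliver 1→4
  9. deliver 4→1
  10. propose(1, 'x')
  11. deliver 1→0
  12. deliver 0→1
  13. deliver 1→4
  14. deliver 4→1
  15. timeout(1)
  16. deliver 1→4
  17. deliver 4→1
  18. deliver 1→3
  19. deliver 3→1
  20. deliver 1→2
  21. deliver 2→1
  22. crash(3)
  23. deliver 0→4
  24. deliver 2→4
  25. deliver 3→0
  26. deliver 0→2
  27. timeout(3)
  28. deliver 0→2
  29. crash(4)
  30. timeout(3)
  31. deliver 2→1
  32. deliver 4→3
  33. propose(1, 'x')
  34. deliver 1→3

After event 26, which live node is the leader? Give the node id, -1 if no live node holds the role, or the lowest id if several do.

-1

e1 timeout(1): 1[cand,b=6,-]
e2 deliver 1→3: 3[foll,b=6,-]
e3 deliver 3→1: ·
e4 deliver 1→0: 0[foll,b=6,-]
e5 deliver 0→1: 1[lead,b=6,-]
e6 deliver 1→2: 2[foll,b=6,-]
e7 deliver 2→1: ·
e8 deliver 1→4: 4[foll,b=6,-]
e9 deliver 4→1: ·
e10 propose(1,'x'): ·
e11 deliver 1→0: 0[foll,b=6,x]
e12 deliver 0→1: ·
e13 deliver 1→4: 4[foll,b=6,x]
e14 deliver 4→1: 1[lead,b=6,x]
e15 timeout(1): 1[cand,b=11,x]
e16 deliver 1→4: 4[foll,b=11,x]
e17 deliver 4→1: ·
e18 deliver 1→3: 3[foll,b=6,x]
e19 deliver 3→1: ·
e20 deliver 1→2: 2[foll,b=6,x]
e21 deliver 2→1: ·
e22 crash(3): 3[✗foll,b=6,x]
e23 deliver 0→4: ·
e24 deliver 2→4: ·
e25 deliver 3→0: ·
e26 deliver 0→2: ·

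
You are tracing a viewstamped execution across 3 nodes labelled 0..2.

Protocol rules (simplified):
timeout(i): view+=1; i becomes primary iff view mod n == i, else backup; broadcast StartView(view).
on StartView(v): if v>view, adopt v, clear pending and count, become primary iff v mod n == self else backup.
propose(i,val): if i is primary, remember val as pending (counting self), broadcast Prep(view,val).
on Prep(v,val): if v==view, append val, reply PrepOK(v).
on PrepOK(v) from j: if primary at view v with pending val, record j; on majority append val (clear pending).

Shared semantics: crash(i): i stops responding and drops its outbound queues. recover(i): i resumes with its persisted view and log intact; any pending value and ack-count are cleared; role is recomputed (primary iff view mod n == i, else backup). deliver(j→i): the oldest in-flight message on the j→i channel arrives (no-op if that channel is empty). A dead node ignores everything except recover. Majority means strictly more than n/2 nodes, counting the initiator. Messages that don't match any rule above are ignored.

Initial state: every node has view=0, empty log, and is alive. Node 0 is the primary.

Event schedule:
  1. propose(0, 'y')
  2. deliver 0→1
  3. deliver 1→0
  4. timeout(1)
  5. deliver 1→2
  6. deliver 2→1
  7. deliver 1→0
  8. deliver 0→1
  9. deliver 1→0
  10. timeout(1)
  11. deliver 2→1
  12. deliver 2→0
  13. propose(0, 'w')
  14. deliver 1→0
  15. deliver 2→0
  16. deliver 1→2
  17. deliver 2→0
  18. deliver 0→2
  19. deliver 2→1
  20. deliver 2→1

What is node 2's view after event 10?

[1] propose(0,'y') → ∅
[2] deliver 0→1 → N1(back v0 [y])
[3] deliver 1→0 → N0(prim v0 [y])
[4] timeout(1) → N1(prim v1 [y])
[5] deliver 1→2 → N2(back v1 [-])
[6] deliver 2→1 → ∅
[7] deliver 1→0 → N0(back v1 [y])
[8] deliver 0→1 → ∅
[9] deliver 1→0 → ∅
[10] timeout(1) → N1(back v2 [y])

1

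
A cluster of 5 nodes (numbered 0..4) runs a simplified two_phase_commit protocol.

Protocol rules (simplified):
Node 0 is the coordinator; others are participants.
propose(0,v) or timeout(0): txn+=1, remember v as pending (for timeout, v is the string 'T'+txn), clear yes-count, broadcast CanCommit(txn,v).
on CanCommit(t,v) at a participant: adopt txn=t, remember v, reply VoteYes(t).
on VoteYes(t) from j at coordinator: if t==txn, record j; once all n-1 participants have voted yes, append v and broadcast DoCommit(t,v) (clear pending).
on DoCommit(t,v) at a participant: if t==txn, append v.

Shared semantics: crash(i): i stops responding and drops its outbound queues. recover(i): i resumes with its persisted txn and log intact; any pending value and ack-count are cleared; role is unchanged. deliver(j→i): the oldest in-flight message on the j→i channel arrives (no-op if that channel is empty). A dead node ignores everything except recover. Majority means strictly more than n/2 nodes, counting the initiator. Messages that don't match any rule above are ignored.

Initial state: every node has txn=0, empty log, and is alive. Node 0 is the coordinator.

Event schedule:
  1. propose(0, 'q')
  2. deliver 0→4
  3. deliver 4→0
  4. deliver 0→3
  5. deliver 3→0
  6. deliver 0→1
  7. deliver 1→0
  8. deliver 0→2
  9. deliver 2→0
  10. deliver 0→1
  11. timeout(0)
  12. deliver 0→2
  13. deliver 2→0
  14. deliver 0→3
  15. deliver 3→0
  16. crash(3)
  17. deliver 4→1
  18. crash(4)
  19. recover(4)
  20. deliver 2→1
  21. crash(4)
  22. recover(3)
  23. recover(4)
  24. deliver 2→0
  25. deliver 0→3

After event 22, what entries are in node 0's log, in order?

q

1. propose(0,'q'):  <0:coor t1 ->
2. deliver 0→4:  <4:part t1 ->
3. deliver 4→0:  nop
4. deliver 0→3:  <3:part t1 ->
5. deliver 3→0:  nop
6. deliver 0→1:  <1:part t1 ->
7. deliver 1→0:  nop
8. deliver 0→2:  <2:part t1 ->
9. deliver 2→0:  <0:coor t1 q>
10. deliver 0→1:  <1:part t1 q>
11. timeout(0):  <0:coor t2 q>
12. deliver 0→2:  <2:part t1 q>
13. deliver 2→0:  nop
14. deliver 0→3:  <3:part t1 q>
15. deliver 3→0:  nop
16. crash(3):  <3:✗part t1 q>
17. deliver 4→1:  nop
18. crash(4):  <4:✗part t1 ->
19. recover(4):  <4:part t1 ->
20. deliver 2→1:  nop
21. crash(4):  <4:✗part t1 ->
22. recover(3):  <3:part t1 q>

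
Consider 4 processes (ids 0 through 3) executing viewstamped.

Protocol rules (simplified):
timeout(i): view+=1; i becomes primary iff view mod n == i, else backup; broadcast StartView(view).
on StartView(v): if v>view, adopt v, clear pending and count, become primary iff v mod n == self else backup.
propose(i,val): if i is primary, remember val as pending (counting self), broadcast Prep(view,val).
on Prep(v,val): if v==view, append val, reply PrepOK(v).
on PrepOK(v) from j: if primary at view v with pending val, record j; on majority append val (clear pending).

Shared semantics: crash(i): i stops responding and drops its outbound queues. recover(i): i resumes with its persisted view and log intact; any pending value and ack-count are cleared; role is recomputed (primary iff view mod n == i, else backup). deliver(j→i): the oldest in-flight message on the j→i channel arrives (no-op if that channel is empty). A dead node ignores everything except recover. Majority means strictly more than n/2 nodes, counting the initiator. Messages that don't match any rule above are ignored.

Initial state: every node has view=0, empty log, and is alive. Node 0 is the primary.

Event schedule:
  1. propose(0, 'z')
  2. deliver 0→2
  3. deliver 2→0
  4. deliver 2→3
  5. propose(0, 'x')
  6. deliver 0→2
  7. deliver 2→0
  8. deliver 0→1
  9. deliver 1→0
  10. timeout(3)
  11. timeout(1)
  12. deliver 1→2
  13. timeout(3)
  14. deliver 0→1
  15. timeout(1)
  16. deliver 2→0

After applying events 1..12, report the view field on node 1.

1

step 1 propose(0,'z'): —
step 2 deliver 0→2: 2={back,v=0,log=z}
step 3 deliver 2→0: —
step 4 deliver 2→3: —
step 5 propose(0,'x'): —
step 6 deliver 0→2: 2={back,v=0,log=z,x}
step 7 deliver 2→0: —
step 8 deliver 0→1: 1={back,v=0,log=z}
step 9 deliver 1→0: 0={prim,v=0,log=x}
step 10 timeout(3): 3={back,v=1,log=-}
step 11 timeout(1): 1={prim,v=1,log=z}
step 12 deliver 1→2: 2={back,v=1,log=z,x}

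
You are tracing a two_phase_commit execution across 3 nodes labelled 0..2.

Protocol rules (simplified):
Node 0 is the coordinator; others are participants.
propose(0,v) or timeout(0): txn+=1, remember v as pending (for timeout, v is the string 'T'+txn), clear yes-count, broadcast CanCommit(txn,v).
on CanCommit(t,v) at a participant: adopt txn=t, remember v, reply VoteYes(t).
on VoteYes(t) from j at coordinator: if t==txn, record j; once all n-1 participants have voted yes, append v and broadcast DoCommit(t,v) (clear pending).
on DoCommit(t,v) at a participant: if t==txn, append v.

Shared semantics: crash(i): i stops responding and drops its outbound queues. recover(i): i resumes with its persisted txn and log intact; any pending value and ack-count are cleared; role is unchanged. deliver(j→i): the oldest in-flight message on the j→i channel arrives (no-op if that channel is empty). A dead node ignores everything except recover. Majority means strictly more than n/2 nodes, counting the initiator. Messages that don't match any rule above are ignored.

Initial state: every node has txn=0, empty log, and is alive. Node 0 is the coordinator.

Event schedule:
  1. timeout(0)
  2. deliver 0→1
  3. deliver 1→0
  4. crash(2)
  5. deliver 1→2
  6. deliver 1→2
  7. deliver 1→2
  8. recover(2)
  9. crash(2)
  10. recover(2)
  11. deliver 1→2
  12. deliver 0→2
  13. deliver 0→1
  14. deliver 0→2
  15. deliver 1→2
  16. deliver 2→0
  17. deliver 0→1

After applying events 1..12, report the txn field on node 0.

e1 timeout(0): 0[coor,t=1,-]
e2 deliver 0→1: 1[part,t=1,-]
e3 deliver 1→0: ·
e4 crash(2): 2[✗part,t=0,-]
e5 deliver 1→2: ·
e6 deliver 1→2: ·
e7 deliver 1→2: ·
e8 recover(2): 2[part,t=0,-]
e9 crash(2): 2[✗part,t=0,-]
e10 recover(2): 2[part,t=0,-]
e11 deliver 1→2: ·
e12 deliver 0→2: 2[part,t=1,-]

1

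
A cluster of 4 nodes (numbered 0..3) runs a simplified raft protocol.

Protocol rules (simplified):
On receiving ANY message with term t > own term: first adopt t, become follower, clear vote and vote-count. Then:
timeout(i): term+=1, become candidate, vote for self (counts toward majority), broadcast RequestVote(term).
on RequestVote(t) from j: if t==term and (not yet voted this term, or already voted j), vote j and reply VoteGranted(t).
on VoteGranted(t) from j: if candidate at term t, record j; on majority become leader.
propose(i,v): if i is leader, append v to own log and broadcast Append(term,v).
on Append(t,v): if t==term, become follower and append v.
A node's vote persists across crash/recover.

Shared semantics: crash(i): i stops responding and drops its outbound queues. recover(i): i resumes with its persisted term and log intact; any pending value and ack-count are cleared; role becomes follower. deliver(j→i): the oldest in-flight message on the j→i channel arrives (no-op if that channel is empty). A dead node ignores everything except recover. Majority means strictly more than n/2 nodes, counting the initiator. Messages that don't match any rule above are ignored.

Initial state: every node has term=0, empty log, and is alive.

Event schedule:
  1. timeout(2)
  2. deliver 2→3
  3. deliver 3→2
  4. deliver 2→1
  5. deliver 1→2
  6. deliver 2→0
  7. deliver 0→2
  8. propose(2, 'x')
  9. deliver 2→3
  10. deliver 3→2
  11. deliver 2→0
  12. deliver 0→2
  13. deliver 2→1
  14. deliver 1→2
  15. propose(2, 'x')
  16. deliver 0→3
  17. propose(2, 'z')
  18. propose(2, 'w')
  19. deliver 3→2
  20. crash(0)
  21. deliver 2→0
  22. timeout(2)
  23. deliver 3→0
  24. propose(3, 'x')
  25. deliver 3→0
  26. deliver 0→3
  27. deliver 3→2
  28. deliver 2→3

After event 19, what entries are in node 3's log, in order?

step 1 timeout(2): 2={cand,t=1,log=-}
step 2 deliver 2→3: 3={foll,t=1,log=-}
step 3 deliver 3→2: —
step 4 deliver 2→1: 1={foll,t=1,log=-}
step 5 deliver 1→2: 2={lead,t=1,log=-}
step 6 deliver 2→0: 0={foll,t=1,log=-}
step 7 deliver 0→2: —
step 8 propose(2,'x'): 2={lead,t=1,log=x}
step 9 deliver 2→3: 3={foll,t=1,log=x}
step 10 deliver 3→2: —
step 11 deliver 2→0: 0={foll,t=1,log=x}
step 12 deliver 0→2: —
step 13 deliver 2→1: 1={foll,t=1,log=x}
step 14 deliver 1→2: —
step 15 propose(2,'x'): 2={lead,t=1,log=x,x}
step 16 deliver 0→3: —
step 17 propose(2,'z'): 2={lead,t=1,log=x,x,z}
step 18 propose(2,'w'): 2={lead,t=1,log=x,x,z,w}
step 19 deliver 3→2: —

x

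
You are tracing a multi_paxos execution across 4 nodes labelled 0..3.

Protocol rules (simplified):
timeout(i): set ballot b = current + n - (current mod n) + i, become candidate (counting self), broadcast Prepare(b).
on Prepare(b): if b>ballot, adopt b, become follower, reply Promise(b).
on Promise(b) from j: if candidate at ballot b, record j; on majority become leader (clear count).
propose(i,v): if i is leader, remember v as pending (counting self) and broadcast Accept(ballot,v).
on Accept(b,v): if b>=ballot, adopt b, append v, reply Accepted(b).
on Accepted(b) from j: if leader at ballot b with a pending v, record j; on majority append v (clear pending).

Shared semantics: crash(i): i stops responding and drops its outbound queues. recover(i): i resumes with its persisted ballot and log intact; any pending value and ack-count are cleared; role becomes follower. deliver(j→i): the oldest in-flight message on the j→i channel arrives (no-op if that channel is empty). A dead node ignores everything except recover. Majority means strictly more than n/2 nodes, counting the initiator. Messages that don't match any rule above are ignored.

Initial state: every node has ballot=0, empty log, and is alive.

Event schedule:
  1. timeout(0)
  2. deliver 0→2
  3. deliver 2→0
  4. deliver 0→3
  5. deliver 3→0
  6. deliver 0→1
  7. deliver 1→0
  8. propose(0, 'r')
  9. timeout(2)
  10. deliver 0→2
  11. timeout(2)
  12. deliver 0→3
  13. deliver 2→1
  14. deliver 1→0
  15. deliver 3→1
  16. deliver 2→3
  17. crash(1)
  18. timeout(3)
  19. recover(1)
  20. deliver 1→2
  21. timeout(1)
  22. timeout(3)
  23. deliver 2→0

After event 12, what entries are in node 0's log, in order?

empty

e1 timeout(0): 0[cand,b=4,-]
e2 deliver 0→2: 2[foll,b=4,-]
e3 deliver 2→0: ·
e4 deliver 0→3: 3[foll,b=4,-]
e5 deliver 3→0: 0[lead,b=4,-]
e6 deliver 0→1: 1[foll,b=4,-]
e7 deliver 1→0: ·
e8 propose(0,'r'): ·
e9 timeout(2): 2[cand,b=10,-]
e10 deliver 0→2: ·
e11 timeout(2): 2[cand,b=14,-]
e12 deliver 0→3: 3[foll,b=4,r]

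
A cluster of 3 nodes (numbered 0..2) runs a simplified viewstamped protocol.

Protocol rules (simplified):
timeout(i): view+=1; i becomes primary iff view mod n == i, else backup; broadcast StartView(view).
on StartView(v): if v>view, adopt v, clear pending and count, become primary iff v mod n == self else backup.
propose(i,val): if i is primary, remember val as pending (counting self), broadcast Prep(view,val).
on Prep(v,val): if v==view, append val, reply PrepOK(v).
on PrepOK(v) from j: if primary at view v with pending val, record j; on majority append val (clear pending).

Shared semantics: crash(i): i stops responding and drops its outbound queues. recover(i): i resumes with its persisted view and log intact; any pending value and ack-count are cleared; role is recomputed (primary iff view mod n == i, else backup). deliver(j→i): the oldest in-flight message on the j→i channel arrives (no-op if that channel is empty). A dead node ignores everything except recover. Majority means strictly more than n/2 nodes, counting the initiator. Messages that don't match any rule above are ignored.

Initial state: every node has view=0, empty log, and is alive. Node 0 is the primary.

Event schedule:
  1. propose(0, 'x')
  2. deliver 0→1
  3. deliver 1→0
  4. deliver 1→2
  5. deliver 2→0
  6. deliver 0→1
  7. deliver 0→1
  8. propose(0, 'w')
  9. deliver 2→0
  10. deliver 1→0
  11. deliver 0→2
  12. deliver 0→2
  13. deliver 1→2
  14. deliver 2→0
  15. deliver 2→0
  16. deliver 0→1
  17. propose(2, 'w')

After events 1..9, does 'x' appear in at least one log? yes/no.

step 1 propose(0,'x'): —
step 2 deliver 0→1: 1={back,v=0,log=x}
step 3 deliver 1→0: 0={prim,v=0,log=x}
step 4 deliver 1→2: —
step 5 deliver 2→0: —
step 6 deliver 0→1: —
step 7 deliver 0→1: —
step 8 propose(0,'w'): —
step 9 deliver 2→0: —

yes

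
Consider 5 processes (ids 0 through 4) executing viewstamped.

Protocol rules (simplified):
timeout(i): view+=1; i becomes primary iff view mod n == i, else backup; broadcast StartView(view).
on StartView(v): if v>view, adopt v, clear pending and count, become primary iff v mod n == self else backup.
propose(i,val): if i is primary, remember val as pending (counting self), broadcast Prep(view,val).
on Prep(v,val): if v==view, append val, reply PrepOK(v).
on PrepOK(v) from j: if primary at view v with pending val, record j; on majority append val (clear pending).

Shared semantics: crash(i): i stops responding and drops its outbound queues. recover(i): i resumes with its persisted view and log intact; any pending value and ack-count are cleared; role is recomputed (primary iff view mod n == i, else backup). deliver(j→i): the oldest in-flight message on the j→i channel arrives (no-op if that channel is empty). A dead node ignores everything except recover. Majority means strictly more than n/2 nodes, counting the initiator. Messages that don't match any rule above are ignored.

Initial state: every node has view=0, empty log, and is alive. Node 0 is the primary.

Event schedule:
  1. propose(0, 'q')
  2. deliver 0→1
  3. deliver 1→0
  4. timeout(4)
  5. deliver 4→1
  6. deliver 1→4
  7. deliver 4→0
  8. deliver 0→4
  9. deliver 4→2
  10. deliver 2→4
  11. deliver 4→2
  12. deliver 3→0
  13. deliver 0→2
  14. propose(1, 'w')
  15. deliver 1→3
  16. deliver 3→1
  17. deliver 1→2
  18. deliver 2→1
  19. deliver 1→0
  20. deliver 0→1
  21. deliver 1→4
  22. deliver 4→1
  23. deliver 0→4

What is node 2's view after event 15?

e1 propose(0,'q'): ·
e2 deliver 0→1: 1[back,v=0,q]
e3 deliver 1→0: ·
e4 timeout(4): 4[back,v=1,-]
e5 deliver 4→1: 1[prim,v=1,q]
e6 deliver 1→4: ·
e7 deliver 4→0: 0[back,v=1,-]
e8 deliver 0→4: ·
e9 deliver 4→2: 2[back,v=1,-]
e10 deliver 2→4: ·
e11 deliver 4→2: ·
e12 deliver 3→0: ·
e13 deliver 0→2: ·
e14 propose(1,'w'): ·
e15 deliver 1→3: ·

1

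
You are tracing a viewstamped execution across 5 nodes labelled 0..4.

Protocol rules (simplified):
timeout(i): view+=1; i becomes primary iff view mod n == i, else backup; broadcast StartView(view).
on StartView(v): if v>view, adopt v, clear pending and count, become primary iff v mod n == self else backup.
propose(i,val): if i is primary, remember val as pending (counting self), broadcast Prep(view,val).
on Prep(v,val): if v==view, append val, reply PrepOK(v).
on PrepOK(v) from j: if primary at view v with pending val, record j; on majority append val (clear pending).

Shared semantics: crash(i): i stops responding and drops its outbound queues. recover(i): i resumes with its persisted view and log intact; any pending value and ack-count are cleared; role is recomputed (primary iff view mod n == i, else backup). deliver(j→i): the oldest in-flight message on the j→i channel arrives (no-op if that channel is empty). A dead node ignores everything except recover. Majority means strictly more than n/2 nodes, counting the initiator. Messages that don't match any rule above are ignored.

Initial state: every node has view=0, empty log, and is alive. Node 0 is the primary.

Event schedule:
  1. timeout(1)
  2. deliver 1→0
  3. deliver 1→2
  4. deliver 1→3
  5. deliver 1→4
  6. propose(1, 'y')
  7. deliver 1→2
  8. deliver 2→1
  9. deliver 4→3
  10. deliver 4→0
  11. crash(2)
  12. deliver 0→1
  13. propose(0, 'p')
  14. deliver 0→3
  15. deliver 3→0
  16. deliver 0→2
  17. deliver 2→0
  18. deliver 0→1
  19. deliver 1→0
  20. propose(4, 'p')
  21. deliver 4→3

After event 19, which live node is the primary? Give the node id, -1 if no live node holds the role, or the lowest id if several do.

1

step 1 timeout(1): 1={prim,v=1,log=-}
step 2 deliver 1→0: 0={back,v=1,log=-}
step 3 deliver 1→2: 2={back,v=1,log=-}
step 4 deliver 1→3: 3={back,v=1,log=-}
step 5 deliver 1→4: 4={back,v=1,log=-}
step 6 propose(1,'y'): —
step 7 deliver 1→2: 2={back,v=1,log=y}
step 8 deliver 2→1: —
step 9 deliver 4→3: —
step 10 deliver 4→0: —
step 11 crash(2): 2={✗back,v=1,log=y}
step 12 deliver 0→1: —
step 13 propose(0,'p'): —
step 14 deliver 0→3: —
step 15 deliver 3→0: —
step 16 deliver 0→2: —
step 17 deliver 2→0: —
step 18 deliver 0→1: —
step 19 deliver 1→0: 0={back,v=1,log=y}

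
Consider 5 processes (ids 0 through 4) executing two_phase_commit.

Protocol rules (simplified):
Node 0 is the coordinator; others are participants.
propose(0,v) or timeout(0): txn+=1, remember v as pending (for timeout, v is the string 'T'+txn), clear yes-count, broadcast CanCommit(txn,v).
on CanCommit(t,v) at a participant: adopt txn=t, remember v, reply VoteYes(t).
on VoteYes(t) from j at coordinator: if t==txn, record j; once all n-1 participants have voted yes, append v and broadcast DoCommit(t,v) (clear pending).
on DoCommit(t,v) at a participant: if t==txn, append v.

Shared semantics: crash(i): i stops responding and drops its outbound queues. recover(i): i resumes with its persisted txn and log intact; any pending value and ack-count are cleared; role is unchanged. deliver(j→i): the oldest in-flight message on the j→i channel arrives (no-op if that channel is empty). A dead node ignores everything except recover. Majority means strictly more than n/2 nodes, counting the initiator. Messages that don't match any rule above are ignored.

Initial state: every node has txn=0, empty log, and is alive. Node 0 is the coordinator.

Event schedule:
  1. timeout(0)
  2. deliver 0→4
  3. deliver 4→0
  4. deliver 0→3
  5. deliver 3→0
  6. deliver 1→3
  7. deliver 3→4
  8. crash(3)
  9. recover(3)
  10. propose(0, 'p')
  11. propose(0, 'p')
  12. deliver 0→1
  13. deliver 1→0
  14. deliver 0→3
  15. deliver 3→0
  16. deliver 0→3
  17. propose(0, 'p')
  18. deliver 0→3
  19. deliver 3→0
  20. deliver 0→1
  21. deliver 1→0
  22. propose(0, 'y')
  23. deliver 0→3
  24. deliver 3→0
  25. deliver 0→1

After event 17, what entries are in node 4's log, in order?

empty

after 1 — timeout(0): n0:coor/t1/[-]
after 2 — deliver 0→4: n4:part/t1/[-]
after 3 — deliver 4→0: ·
after 4 — deliver 0→3: n3:part/t1/[-]
after 5 — deliver 3→0: ·
after 6 — deliver 1→3: ·
after 7 — deliver 3→4: ·
after 8 — crash(3): n3:✗part/t1/[-]
after 9 — recover(3): n3:part/t1/[-]
after 10 — propose(0,'p'): n0:coor/t2/[-]
after 11 — propose(0,'p'): n0:coor/t3/[-]
after 12 — deliver 0→1: n1:part/t1/[-]
after 13 — deliver 1→0: ·
after 14 — deliver 0→3: n3:part/t2/[-]
after 15 — deliver 3→0: ·
after 16 — deliver 0→3: n3:part/t3/[-]
after 17 — propose(0,'p'): n0:coor/t4/[-]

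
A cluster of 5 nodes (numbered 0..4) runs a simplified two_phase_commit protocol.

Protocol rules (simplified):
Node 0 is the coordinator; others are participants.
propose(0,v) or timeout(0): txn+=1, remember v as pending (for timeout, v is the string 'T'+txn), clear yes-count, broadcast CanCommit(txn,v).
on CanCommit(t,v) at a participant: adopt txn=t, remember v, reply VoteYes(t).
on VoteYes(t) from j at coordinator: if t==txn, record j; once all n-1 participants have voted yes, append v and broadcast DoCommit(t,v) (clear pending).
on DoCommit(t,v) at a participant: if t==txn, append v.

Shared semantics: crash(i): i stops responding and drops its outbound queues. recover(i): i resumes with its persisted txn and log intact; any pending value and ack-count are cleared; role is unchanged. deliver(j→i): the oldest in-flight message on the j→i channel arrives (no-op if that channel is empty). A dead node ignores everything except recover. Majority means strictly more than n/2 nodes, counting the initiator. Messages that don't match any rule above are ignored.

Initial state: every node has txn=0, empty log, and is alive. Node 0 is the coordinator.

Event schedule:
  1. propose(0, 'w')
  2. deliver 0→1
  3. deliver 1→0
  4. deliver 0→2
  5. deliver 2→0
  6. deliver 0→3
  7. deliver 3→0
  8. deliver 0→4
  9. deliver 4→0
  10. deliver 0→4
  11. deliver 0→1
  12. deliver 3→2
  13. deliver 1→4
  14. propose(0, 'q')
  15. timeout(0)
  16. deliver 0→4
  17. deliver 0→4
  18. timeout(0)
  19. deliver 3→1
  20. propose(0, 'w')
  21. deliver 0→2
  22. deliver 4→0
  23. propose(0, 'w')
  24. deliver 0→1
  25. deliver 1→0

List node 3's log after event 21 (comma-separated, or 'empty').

empty

[1] propose(0,'w') → N0(coor t1 [-])
[2] deliver 0→1 → N1(part t1 [-])
[3] deliver 1→0 → ∅
[4] deliver 0→2 → N2(part t1 [-])
[5] deliver 2→0 → ∅
[6] deliver 0→3 → N3(part t1 [-])
[7] deliver 3→0 → ∅
[8] deliver 0→4 → N4(part t1 [-])
[9] deliver 4→0 → N0(coor t1 [w])
[10] deliver 0→4 → N4(part t1 [w])
[11] deliver 0→1 → N1(part t1 [w])
[12] deliver 3→2 → ∅
[13] deliver 1→4 → ∅
[14] propose(0,'q') → N0(coor t2 [w])
[15] timeout(0) → N0(coor t3 [w])
[16] deliver 0→4 → N4(part t2 [w])
[17] deliver 0→4 → N4(part t3 [w])
[18] timeout(0) → N0(coor t4 [w])
[19] deliver 3→1 → ∅
[20] propose(0,'w') → N0(coor t5 [w])
[21] deliver 0→2 → N2(part t1 [w])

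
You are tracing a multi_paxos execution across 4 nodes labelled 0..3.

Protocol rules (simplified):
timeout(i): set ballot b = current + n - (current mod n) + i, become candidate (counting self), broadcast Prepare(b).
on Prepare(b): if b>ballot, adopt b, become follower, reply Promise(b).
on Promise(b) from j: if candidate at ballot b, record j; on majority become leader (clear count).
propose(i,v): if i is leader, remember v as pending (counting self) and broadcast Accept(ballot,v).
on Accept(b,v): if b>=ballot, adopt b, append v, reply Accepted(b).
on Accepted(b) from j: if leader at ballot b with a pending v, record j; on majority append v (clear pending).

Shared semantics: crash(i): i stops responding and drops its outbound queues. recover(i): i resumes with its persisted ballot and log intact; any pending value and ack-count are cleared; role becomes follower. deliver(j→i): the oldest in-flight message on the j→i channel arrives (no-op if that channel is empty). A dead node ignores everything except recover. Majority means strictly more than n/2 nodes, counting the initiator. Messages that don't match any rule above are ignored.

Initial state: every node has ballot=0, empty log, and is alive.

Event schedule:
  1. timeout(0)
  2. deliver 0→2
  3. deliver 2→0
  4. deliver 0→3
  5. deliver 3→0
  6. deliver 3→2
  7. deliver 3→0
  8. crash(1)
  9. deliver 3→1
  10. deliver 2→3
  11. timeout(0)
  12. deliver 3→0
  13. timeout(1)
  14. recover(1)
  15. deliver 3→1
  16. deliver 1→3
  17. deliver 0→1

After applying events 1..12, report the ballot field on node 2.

4

step 1 timeout(0): 0={cand,b=4,log=-}
step 2 deliver 0→2: 2={foll,b=4,log=-}
step 3 deliver 2→0: —
step 4 deliver 0→3: 3={foll,b=4,log=-}
step 5 deliver 3→0: 0={lead,b=4,log=-}
step 6 deliver 3→2: —
step 7 deliver 3→0: —
step 8 crash(1): 1={✗foll,b=0,log=-}
step 9 deliver 3→1: —
step 10 deliver 2→3: —
step 11 timeout(0): 0={cand,b=8,log=-}
step 12 deliver 3→0: —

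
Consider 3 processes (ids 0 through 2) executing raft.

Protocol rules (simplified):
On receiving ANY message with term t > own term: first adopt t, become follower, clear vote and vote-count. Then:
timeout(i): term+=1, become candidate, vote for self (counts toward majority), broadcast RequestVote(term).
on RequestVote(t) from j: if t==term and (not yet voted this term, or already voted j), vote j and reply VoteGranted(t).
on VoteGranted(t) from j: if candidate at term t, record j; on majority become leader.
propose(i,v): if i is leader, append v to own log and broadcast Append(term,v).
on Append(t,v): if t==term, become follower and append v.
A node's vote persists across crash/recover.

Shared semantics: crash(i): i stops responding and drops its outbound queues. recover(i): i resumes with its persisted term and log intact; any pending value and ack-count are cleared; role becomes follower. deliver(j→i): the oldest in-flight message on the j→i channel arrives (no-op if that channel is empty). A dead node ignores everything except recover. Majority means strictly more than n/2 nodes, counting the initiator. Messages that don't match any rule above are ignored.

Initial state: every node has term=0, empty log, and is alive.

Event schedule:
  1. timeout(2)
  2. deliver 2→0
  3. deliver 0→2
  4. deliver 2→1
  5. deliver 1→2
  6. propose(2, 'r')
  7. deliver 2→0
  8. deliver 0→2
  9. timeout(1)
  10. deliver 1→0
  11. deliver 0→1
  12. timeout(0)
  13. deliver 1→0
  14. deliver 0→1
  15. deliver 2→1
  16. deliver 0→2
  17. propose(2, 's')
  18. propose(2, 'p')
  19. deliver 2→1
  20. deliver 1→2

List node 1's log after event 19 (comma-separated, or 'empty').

empty

step 1 timeout(2): 2={cand,t=1,log=-}
step 2 deliver 2→0: 0={foll,t=1,log=-}
step 3 deliver 0→2: 2={lead,t=1,log=-}
step 4 deliver 2→1: 1={foll,t=1,log=-}
step 5 deliver 1→2: —
step 6 propose(2,'r'): 2={lead,t=1,log=r}
step 7 deliver 2→0: 0={foll,t=1,log=r}
step 8 deliver 0→2: —
step 9 timeout(1): 1={cand,t=2,log=-}
step 10 deliver 1→0: 0={foll,t=2,log=r}
step 11 deliver 0→1: 1={lead,t=2,log=-}
step 12 timeout(0): 0={cand,t=3,log=r}
step 13 deliver 1→0: —
step 14 deliver 0→1: 1={foll,t=3,log=-}
step 15 deliver 2→1: —
step 16 deliver 0→2: 2={foll,t=3,log=r}
step 17 propose(2,'s'): —
step 18 propose(2,'p'): —
step 19 deliver 2→1: —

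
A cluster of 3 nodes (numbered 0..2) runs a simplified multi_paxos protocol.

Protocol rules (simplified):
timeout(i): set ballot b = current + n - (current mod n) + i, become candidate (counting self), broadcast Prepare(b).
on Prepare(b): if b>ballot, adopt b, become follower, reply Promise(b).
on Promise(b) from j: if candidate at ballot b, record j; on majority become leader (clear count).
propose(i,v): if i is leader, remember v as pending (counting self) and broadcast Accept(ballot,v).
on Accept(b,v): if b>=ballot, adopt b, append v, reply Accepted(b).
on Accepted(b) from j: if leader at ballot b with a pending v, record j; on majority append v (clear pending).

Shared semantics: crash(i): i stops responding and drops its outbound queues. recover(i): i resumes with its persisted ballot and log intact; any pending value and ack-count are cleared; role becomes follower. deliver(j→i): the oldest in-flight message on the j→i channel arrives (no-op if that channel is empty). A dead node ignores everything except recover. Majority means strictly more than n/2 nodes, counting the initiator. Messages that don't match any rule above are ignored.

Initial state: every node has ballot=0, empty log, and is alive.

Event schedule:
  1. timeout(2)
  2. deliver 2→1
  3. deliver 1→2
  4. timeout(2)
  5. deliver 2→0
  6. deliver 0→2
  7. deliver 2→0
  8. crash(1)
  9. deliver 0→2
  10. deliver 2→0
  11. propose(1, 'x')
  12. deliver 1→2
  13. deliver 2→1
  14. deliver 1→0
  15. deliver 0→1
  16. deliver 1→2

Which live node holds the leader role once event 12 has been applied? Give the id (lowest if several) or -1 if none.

2

e1 timeout(2): 2[cand,b=5,-]
e2 deliver 2→1: 1[foll,b=5,-]
e3 deliver 1→2: 2[lead,b=5,-]
e4 timeout(2): 2[cand,b=8,-]
e5 deliver 2→0: 0[foll,b=5,-]
e6 deliver 0→2: ·
e7 deliver 2→0: 0[foll,b=8,-]
e8 crash(1): 1[✗foll,b=5,-]
e9 deliver 0→2: 2[lead,b=8,-]
e10 deliver 2→0: ·
e11 propose(1,'x'): ·
e12 deliver 1→2: ·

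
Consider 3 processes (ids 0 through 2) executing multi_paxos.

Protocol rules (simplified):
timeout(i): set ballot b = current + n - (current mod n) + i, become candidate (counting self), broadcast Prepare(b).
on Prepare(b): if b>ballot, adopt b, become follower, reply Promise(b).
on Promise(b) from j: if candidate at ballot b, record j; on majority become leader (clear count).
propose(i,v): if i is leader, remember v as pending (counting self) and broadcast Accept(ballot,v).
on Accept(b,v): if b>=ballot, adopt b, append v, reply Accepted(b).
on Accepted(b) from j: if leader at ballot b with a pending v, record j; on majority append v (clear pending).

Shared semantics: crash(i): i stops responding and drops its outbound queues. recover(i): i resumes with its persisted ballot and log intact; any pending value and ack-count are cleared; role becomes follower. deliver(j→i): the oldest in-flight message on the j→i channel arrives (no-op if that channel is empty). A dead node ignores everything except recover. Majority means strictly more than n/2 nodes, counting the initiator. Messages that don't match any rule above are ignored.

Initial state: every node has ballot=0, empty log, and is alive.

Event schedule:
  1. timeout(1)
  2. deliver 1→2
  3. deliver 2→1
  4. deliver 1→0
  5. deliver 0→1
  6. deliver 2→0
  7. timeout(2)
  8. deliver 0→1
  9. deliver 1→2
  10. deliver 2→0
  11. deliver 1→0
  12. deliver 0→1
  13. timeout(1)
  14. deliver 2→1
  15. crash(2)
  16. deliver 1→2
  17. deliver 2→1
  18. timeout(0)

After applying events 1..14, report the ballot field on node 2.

after 1 — timeout(1): n1:cand/b4/[-]
after 2 — deliver 1→2: n2:foll/b4/[-]
after 3 — deliver 2→1: n1:lead/b4/[-]
after 4 — deliver 1→0: n0:foll/b4/[-]
after 5 — deliver 0→1: ·
after 6 — deliver 2→0: ·
after 7 — timeout(2): n2:cand/b8/[-]
after 8 — deliver 0→1: ·
after 9 — deliver 1→2: ·
after 10 — deliver 2→0: n0:foll/b8/[-]
after 11 — deliver 1→0: ·
after 12 — deliver 0→1: ·
after 13 — timeout(1): n1:cand/b7/[-]
after 14 — deliver 2→1: n1:foll/b8/[-]

8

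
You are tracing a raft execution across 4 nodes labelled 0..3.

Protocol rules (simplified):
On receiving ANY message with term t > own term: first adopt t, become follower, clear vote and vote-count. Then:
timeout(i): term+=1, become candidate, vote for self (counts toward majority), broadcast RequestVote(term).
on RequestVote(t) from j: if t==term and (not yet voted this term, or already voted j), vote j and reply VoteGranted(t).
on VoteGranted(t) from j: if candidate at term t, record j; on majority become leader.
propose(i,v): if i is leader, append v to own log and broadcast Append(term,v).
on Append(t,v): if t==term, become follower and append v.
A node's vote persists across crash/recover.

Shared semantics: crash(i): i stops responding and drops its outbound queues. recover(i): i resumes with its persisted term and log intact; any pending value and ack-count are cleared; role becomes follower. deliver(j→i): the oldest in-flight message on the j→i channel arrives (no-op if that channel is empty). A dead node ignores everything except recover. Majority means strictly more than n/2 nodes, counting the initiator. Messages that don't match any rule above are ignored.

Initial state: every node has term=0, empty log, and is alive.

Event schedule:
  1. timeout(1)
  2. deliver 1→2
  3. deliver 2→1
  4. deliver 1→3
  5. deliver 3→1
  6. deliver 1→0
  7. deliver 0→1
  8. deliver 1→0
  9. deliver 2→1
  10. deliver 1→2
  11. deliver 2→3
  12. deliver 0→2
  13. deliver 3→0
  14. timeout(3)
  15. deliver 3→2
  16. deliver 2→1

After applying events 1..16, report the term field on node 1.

after 1 — timeout(1): n1:cand/t1/[-]
after 2 — deliver 1→2: n2:foll/t1/[-]
after 3 — deliver 2→1: ·
after 4 — deliver 1→3: n3:foll/t1/[-]
after 5 — deliver 3→1: n1:lead/t1/[-]
after 6 — deliver 1→0: n0:foll/t1/[-]
after 7 — deliver 0→1: ·
after 8 — deliver 1→0: ·
after 9 — deliver 2→1: ·
after 10 — deliver 1→2: ·
after 11 — deliver 2→3: ·
after 12 — deliver 0→2: ·
after 13 — deliver 3→0: ·
after 14 — timeout(3): n3:cand/t2/[-]
after 15 — deliver 3→2: n2:foll/t2/[-]
after 16 — deliver 2→1: ·

1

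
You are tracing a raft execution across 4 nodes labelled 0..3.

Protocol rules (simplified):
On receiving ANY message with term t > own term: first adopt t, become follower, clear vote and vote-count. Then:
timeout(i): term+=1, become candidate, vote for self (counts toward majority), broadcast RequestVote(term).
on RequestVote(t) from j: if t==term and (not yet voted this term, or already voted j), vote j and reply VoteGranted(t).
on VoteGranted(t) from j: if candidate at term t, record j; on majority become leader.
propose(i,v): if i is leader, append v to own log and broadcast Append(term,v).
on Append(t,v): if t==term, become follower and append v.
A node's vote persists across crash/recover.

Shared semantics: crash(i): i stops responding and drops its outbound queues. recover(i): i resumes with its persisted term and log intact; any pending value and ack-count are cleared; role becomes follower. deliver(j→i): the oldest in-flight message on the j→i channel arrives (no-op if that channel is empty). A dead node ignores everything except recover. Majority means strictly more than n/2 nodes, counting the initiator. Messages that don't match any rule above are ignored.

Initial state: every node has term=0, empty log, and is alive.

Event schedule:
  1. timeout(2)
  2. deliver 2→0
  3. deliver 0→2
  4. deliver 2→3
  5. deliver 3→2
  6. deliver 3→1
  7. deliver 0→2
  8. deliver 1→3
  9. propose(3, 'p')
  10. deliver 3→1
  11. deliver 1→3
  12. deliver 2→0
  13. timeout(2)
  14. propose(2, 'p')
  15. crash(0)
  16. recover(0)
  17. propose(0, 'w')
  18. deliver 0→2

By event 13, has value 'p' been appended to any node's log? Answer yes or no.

1. timeout(2):  <2:cand t1 ->
2. deliver 2→0:  <0:foll t1 ->
3. deliver 0→2:  nop
4. deliver 2→3:  <3:foll t1 ->
5. deliver 3→2:  <2:lead t1 ->
6. deliver 3→1:  nop
7. deliver 0→2:  nop
8. deliver 1→3:  nop
9. propose(3,'p'):  nop
10. deliver 3→1:  nop
11. deliver 1→3:  nop
12. deliver 2→0:  nop
13. timeout(2):  <2:cand t2 ->

no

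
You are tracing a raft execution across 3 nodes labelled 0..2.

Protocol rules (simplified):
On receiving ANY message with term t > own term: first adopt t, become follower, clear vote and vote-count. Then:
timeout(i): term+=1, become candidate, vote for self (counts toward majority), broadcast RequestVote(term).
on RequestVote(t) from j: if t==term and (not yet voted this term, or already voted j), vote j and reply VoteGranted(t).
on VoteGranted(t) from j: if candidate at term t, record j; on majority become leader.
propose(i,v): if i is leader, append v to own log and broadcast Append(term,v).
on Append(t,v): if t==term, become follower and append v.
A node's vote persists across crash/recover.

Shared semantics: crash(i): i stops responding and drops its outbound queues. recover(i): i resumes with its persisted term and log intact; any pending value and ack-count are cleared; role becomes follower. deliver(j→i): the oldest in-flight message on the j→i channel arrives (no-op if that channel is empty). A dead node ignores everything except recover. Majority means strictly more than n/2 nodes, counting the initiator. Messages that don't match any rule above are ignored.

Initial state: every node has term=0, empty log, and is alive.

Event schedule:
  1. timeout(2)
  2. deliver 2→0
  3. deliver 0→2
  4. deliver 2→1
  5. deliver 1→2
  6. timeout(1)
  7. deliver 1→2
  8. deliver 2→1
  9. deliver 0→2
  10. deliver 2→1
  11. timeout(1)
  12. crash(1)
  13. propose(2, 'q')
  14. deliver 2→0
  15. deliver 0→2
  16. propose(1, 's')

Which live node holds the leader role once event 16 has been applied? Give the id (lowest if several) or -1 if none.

-1

step 1 timeout(2): 2={cand,t=1,log=-}
step 2 deliver 2→0: 0={foll,t=1,log=-}
step 3 deliver 0→2: 2={lead,t=1,log=-}
step 4 deliver 2→1: 1={foll,t=1,log=-}
step 5 deliver 1→2: —
step 6 timeout(1): 1={cand,t=2,log=-}
step 7 deliver 1→2: 2={foll,t=2,log=-}
step 8 deliver 2→1: 1={lead,t=2,log=-}
step 9 deliver 0→2: —
step 10 deliver 2→1: —
step 11 timeout(1): 1={cand,t=3,log=-}
step 12 crash(1): 1={✗cand,t=3,log=-}
step 13 propose(2,'q'): —
step 14 deliver 2→0: —
step 15 deliver 0→2: —
step 16 propose(1,'s'): —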